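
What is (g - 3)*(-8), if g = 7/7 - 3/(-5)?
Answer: 56/5 ≈ 11.200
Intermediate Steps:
g = 8/5 (g = 7*(⅐) - 3*(-⅕) = 1 + ⅗ = 8/5 ≈ 1.6000)
(g - 3)*(-8) = (8/5 - 3)*(-8) = -7/5*(-8) = 56/5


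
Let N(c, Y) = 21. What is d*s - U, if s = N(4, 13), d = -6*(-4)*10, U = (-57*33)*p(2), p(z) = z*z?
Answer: 12564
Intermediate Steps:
p(z) = z²
U = -7524 (U = -57*33*2² = -1881*4 = -7524)
d = 240 (d = 24*10 = 240)
s = 21
d*s - U = 240*21 - 1*(-7524) = 5040 + 7524 = 12564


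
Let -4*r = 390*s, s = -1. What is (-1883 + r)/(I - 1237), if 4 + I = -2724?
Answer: 3571/7930 ≈ 0.45032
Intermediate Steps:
I = -2728 (I = -4 - 2724 = -2728)
r = 195/2 (r = -195*(-1)/2 = -1/4*(-390) = 195/2 ≈ 97.500)
(-1883 + r)/(I - 1237) = (-1883 + 195/2)/(-2728 - 1237) = -3571/2/(-3965) = -3571/2*(-1/3965) = 3571/7930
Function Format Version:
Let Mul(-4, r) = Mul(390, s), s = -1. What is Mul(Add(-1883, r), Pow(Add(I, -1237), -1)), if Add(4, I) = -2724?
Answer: Rational(3571, 7930) ≈ 0.45032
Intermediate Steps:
I = -2728 (I = Add(-4, -2724) = -2728)
r = Rational(195, 2) (r = Mul(Rational(-1, 4), Mul(390, -1)) = Mul(Rational(-1, 4), -390) = Rational(195, 2) ≈ 97.500)
Mul(Add(-1883, r), Pow(Add(I, -1237), -1)) = Mul(Add(-1883, Rational(195, 2)), Pow(Add(-2728, -1237), -1)) = Mul(Rational(-3571, 2), Pow(-3965, -1)) = Mul(Rational(-3571, 2), Rational(-1, 3965)) = Rational(3571, 7930)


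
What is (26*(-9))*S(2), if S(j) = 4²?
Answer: -3744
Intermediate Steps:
S(j) = 16
(26*(-9))*S(2) = (26*(-9))*16 = -234*16 = -3744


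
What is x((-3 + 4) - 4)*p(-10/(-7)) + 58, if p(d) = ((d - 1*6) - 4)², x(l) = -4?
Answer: -11558/49 ≈ -235.88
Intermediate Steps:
p(d) = (-10 + d)² (p(d) = ((d - 6) - 4)² = ((-6 + d) - 4)² = (-10 + d)²)
x((-3 + 4) - 4)*p(-10/(-7)) + 58 = -4*(-10 - 10/(-7))² + 58 = -4*(-10 - 10*(-⅐))² + 58 = -4*(-10 + 10/7)² + 58 = -4*(-60/7)² + 58 = -4*3600/49 + 58 = -14400/49 + 58 = -11558/49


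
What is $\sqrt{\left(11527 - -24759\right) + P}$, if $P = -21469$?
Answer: $\sqrt{14817} \approx 121.73$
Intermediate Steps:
$\sqrt{\left(11527 - -24759\right) + P} = \sqrt{\left(11527 - -24759\right) - 21469} = \sqrt{\left(11527 + 24759\right) - 21469} = \sqrt{36286 - 21469} = \sqrt{14817}$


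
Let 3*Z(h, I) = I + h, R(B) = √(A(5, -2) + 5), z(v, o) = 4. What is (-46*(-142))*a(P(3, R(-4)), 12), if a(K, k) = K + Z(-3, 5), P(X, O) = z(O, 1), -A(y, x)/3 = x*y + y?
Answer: 91448/3 ≈ 30483.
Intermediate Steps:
A(y, x) = -3*y - 3*x*y (A(y, x) = -3*(x*y + y) = -3*(y + x*y) = -3*y - 3*x*y)
R(B) = 2*√5 (R(B) = √(-3*5*(1 - 2) + 5) = √(-3*5*(-1) + 5) = √(15 + 5) = √20 = 2*√5)
Z(h, I) = I/3 + h/3 (Z(h, I) = (I + h)/3 = I/3 + h/3)
P(X, O) = 4
a(K, k) = ⅔ + K (a(K, k) = K + ((⅓)*5 + (⅓)*(-3)) = K + (5/3 - 1) = K + ⅔ = ⅔ + K)
(-46*(-142))*a(P(3, R(-4)), 12) = (-46*(-142))*(⅔ + 4) = 6532*(14/3) = 91448/3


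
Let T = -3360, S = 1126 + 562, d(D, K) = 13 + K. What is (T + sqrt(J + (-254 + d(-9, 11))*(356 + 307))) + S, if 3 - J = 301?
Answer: -1672 + 2*I*sqrt(38197) ≈ -1672.0 + 390.88*I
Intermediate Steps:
J = -298 (J = 3 - 1*301 = 3 - 301 = -298)
S = 1688
(T + sqrt(J + (-254 + d(-9, 11))*(356 + 307))) + S = (-3360 + sqrt(-298 + (-254 + (13 + 11))*(356 + 307))) + 1688 = (-3360 + sqrt(-298 + (-254 + 24)*663)) + 1688 = (-3360 + sqrt(-298 - 230*663)) + 1688 = (-3360 + sqrt(-298 - 152490)) + 1688 = (-3360 + sqrt(-152788)) + 1688 = (-3360 + 2*I*sqrt(38197)) + 1688 = -1672 + 2*I*sqrt(38197)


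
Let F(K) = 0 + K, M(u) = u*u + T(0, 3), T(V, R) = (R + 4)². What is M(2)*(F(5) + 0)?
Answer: 265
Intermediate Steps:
T(V, R) = (4 + R)²
M(u) = 49 + u² (M(u) = u*u + (4 + 3)² = u² + 7² = u² + 49 = 49 + u²)
F(K) = K
M(2)*(F(5) + 0) = (49 + 2²)*(5 + 0) = (49 + 4)*5 = 53*5 = 265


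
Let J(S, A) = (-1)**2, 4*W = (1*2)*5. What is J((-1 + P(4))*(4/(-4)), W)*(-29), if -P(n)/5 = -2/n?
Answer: -29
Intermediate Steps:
P(n) = 10/n (P(n) = -(-10)/n = 10/n)
W = 5/2 (W = ((1*2)*5)/4 = (2*5)/4 = (1/4)*10 = 5/2 ≈ 2.5000)
J(S, A) = 1
J((-1 + P(4))*(4/(-4)), W)*(-29) = 1*(-29) = -29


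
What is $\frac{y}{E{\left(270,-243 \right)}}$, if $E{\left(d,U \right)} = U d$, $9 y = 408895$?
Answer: $- \frac{81779}{118098} \approx -0.69247$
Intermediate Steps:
$y = \frac{408895}{9}$ ($y = \frac{1}{9} \cdot 408895 = \frac{408895}{9} \approx 45433.0$)
$\frac{y}{E{\left(270,-243 \right)}} = \frac{408895}{9 \left(\left(-243\right) 270\right)} = \frac{408895}{9 \left(-65610\right)} = \frac{408895}{9} \left(- \frac{1}{65610}\right) = - \frac{81779}{118098}$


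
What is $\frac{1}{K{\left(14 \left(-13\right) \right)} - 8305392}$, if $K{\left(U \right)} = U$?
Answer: $- \frac{1}{8305574} \approx -1.204 \cdot 10^{-7}$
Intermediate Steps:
$\frac{1}{K{\left(14 \left(-13\right) \right)} - 8305392} = \frac{1}{14 \left(-13\right) - 8305392} = \frac{1}{-182 - 8305392} = \frac{1}{-8305574} = - \frac{1}{8305574}$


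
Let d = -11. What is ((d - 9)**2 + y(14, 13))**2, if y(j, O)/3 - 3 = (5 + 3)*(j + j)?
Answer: 1168561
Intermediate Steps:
y(j, O) = 9 + 48*j (y(j, O) = 9 + 3*((5 + 3)*(j + j)) = 9 + 3*(8*(2*j)) = 9 + 3*(16*j) = 9 + 48*j)
((d - 9)**2 + y(14, 13))**2 = ((-11 - 9)**2 + (9 + 48*14))**2 = ((-20)**2 + (9 + 672))**2 = (400 + 681)**2 = 1081**2 = 1168561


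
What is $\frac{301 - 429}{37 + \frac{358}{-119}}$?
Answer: $- \frac{15232}{4045} \approx -3.7656$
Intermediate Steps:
$\frac{301 - 429}{37 + \frac{358}{-119}} = - \frac{128}{37 + 358 \left(- \frac{1}{119}\right)} = - \frac{128}{37 - \frac{358}{119}} = - \frac{128}{\frac{4045}{119}} = \left(-128\right) \frac{119}{4045} = - \frac{15232}{4045}$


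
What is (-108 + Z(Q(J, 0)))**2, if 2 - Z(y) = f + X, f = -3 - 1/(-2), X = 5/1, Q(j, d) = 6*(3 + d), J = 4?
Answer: 47089/4 ≈ 11772.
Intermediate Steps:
Q(j, d) = 18 + 6*d
X = 5 (X = 5*1 = 5)
f = -5/2 (f = -3 - 1*(-1/2) = -3 + 1/2 = -5/2 ≈ -2.5000)
Z(y) = -1/2 (Z(y) = 2 - (-5/2 + 5) = 2 - 1*5/2 = 2 - 5/2 = -1/2)
(-108 + Z(Q(J, 0)))**2 = (-108 - 1/2)**2 = (-217/2)**2 = 47089/4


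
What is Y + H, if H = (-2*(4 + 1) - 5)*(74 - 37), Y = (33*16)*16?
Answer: 7893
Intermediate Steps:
Y = 8448 (Y = 528*16 = 8448)
H = -555 (H = (-2*5 - 5)*37 = (-10 - 5)*37 = -15*37 = -555)
Y + H = 8448 - 555 = 7893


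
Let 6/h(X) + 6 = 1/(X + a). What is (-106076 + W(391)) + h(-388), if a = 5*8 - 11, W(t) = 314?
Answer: -227919264/2155 ≈ -1.0576e+5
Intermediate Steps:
a = 29 (a = 40 - 11 = 29)
h(X) = 6/(-6 + 1/(29 + X)) (h(X) = 6/(-6 + 1/(X + 29)) = 6/(-6 + 1/(29 + X)))
(-106076 + W(391)) + h(-388) = (-106076 + 314) + 6*(-29 - 1*(-388))/(173 + 6*(-388)) = -105762 + 6*(-29 + 388)/(173 - 2328) = -105762 + 6*359/(-2155) = -105762 + 6*(-1/2155)*359 = -105762 - 2154/2155 = -227919264/2155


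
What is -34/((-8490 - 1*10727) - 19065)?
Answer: 17/19141 ≈ 0.00088815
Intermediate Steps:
-34/((-8490 - 1*10727) - 19065) = -34/((-8490 - 10727) - 19065) = -34/(-19217 - 19065) = -34/(-38282) = -1/38282*(-34) = 17/19141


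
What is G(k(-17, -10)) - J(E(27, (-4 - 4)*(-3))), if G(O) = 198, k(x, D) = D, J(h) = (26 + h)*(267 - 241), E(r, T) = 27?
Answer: -1180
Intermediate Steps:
J(h) = 676 + 26*h (J(h) = (26 + h)*26 = 676 + 26*h)
G(k(-17, -10)) - J(E(27, (-4 - 4)*(-3))) = 198 - (676 + 26*27) = 198 - (676 + 702) = 198 - 1*1378 = 198 - 1378 = -1180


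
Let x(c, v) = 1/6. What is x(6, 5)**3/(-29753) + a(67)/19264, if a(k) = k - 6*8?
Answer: 15260881/15475368384 ≈ 0.00098614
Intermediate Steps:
a(k) = -48 + k (a(k) = k - 48 = -48 + k)
x(c, v) = 1/6
x(6, 5)**3/(-29753) + a(67)/19264 = (1/6)**3/(-29753) + (-48 + 67)/19264 = (1/216)*(-1/29753) + 19*(1/19264) = -1/6426648 + 19/19264 = 15260881/15475368384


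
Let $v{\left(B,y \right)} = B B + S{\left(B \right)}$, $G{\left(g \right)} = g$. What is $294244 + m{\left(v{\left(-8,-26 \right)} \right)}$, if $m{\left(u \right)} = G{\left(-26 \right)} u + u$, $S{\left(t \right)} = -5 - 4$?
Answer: $292869$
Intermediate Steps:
$S{\left(t \right)} = -9$
$v{\left(B,y \right)} = -9 + B^{2}$ ($v{\left(B,y \right)} = B B - 9 = B^{2} - 9 = -9 + B^{2}$)
$m{\left(u \right)} = - 25 u$ ($m{\left(u \right)} = - 26 u + u = - 25 u$)
$294244 + m{\left(v{\left(-8,-26 \right)} \right)} = 294244 - 25 \left(-9 + \left(-8\right)^{2}\right) = 294244 - 25 \left(-9 + 64\right) = 294244 - 1375 = 292869$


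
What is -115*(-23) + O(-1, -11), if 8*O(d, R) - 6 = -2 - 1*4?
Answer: 2645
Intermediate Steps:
O(d, R) = 0 (O(d, R) = 3/4 + (-2 - 1*4)/8 = 3/4 + (-2 - 4)/8 = 3/4 + (1/8)*(-6) = 3/4 - 3/4 = 0)
-115*(-23) + O(-1, -11) = -115*(-23) + 0 = 2645 + 0 = 2645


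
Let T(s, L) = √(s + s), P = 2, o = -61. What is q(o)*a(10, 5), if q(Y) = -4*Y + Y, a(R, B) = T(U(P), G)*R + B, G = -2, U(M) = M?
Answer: 4575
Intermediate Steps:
T(s, L) = √2*√s (T(s, L) = √(2*s) = √2*√s)
a(R, B) = B + 2*R (a(R, B) = (√2*√2)*R + B = 2*R + B = B + 2*R)
q(Y) = -3*Y
q(o)*a(10, 5) = (-3*(-61))*(5 + 2*10) = 183*(5 + 20) = 183*25 = 4575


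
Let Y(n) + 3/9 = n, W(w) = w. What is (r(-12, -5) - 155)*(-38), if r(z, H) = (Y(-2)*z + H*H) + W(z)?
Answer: 4332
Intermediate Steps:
Y(n) = -⅓ + n
r(z, H) = H² - 4*z/3 (r(z, H) = ((-⅓ - 2)*z + H*H) + z = (-7*z/3 + H²) + z = (H² - 7*z/3) + z = H² - 4*z/3)
(r(-12, -5) - 155)*(-38) = (((-5)² - 4/3*(-12)) - 155)*(-38) = ((25 + 16) - 155)*(-38) = (41 - 155)*(-38) = -114*(-38) = 4332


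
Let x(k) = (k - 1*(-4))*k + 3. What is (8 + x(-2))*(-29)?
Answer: -203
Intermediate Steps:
x(k) = 3 + k*(4 + k) (x(k) = (k + 4)*k + 3 = (4 + k)*k + 3 = k*(4 + k) + 3 = 3 + k*(4 + k))
(8 + x(-2))*(-29) = (8 + (3 + (-2)² + 4*(-2)))*(-29) = (8 + (3 + 4 - 8))*(-29) = (8 - 1)*(-29) = 7*(-29) = -203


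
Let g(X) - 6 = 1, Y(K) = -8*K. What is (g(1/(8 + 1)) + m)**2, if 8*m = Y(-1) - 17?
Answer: 2209/64 ≈ 34.516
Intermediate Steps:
g(X) = 7 (g(X) = 6 + 1 = 7)
m = -9/8 (m = (-8*(-1) - 17)/8 = (8 - 17)/8 = (1/8)*(-9) = -9/8 ≈ -1.1250)
(g(1/(8 + 1)) + m)**2 = (7 - 9/8)**2 = (47/8)**2 = 2209/64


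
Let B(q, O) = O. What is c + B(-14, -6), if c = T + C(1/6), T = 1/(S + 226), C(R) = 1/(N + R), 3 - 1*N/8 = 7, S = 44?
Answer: -310849/51570 ≈ -6.0277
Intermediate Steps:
N = -32 (N = 24 - 8*7 = 24 - 56 = -32)
C(R) = 1/(-32 + R)
T = 1/270 (T = 1/(44 + 226) = 1/270 ≈ 0.0037037)
c = -1429/51570 (c = 1/270 + 1/(-32 + 1/6) = 1/270 + 1/(-191/6) = 1/270 - 6/191 = -1429/51570 ≈ -0.027710)
c + B(-14, -6) = -1429/51570 - 6 = -310849/51570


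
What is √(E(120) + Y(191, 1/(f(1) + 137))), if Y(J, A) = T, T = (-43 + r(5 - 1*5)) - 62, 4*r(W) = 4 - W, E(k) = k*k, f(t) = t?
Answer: 2*√3574 ≈ 119.57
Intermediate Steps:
E(k) = k²
r(W) = 1 - W/4 (r(W) = (4 - W)/4 = 1 - W/4)
T = -104 (T = (-43 + (1 - (5 - 1*5)/4)) - 62 = (-43 + (1 - (5 - 5)/4)) - 62 = (-43 + (1 - ¼*0)) - 62 = (-43 + (1 + 0)) - 62 = (-43 + 1) - 62 = -42 - 62 = -104)
Y(J, A) = -104
√(E(120) + Y(191, 1/(f(1) + 137))) = √(120² - 104) = √(14400 - 104) = √14296 = 2*√3574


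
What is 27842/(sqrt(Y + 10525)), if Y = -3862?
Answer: 27842*sqrt(6663)/6663 ≈ 341.09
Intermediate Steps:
27842/(sqrt(Y + 10525)) = 27842/(sqrt(-3862 + 10525)) = 27842/(sqrt(6663)) = 27842*(sqrt(6663)/6663) = 27842*sqrt(6663)/6663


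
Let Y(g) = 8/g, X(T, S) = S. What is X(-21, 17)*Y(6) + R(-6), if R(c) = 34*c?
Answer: -544/3 ≈ -181.33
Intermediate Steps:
X(-21, 17)*Y(6) + R(-6) = 17*(8/6) + 34*(-6) = 17*(8*(1/6)) - 204 = 17*(4/3) - 204 = 68/3 - 204 = -544/3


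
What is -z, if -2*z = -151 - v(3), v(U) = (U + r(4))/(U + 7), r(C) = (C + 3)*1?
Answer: -76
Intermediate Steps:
r(C) = 3 + C (r(C) = (3 + C)*1 = 3 + C)
v(U) = 1 (v(U) = (U + (3 + 4))/(U + 7) = (U + 7)/(7 + U) = (7 + U)/(7 + U) = 1)
z = 76 (z = -(-151 - 1*1)/2 = -(-151 - 1)/2 = -½*(-152) = 76)
-z = -1*76 = -76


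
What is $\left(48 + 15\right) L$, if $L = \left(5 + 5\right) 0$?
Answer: $0$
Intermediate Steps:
$L = 0$ ($L = 10 \cdot 0 = 0$)
$\left(48 + 15\right) L = \left(48 + 15\right) 0 = 63 \cdot 0 = 0$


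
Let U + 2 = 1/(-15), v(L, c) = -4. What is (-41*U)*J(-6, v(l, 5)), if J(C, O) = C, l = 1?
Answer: -2542/5 ≈ -508.40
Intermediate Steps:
U = -31/15 (U = -2 + 1/(-15) = -2 + 1*(-1/15) = -2 - 1/15 = -31/15 ≈ -2.0667)
(-41*U)*J(-6, v(l, 5)) = -41*(-31/15)*(-6) = (1271/15)*(-6) = -2542/5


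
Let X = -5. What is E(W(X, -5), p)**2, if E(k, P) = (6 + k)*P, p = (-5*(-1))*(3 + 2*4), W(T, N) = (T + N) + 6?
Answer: 12100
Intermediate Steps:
W(T, N) = 6 + N + T (W(T, N) = (N + T) + 6 = 6 + N + T)
p = 55 (p = 5*(3 + 8) = 5*11 = 55)
E(k, P) = P*(6 + k)
E(W(X, -5), p)**2 = (55*(6 + (6 - 5 - 5)))**2 = (55*(6 - 4))**2 = (55*2)**2 = 110**2 = 12100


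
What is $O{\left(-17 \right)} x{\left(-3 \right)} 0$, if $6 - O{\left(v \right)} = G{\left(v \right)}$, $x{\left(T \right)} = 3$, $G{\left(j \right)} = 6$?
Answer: $0$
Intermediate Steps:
$O{\left(v \right)} = 0$ ($O{\left(v \right)} = 6 - 6 = 0$)
$O{\left(-17 \right)} x{\left(-3 \right)} 0 = 0 \cdot 3 \cdot 0 = 0 \cdot 0 = 0$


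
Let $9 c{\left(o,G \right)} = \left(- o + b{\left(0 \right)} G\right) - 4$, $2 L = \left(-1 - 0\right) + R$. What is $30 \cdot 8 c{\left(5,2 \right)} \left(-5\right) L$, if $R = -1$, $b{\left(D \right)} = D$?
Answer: $-1200$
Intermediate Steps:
$L = -1$ ($L = \frac{\left(-1 - 0\right) - 1}{2} = \frac{\left(-1 + 0\right) - 1}{2} = \frac{-1 - 1}{2} = \frac{1}{2} \left(-2\right) = -1$)
$c{\left(o,G \right)} = - \frac{4}{9} - \frac{o}{9}$ ($c{\left(o,G \right)} = \frac{\left(- o + 0 G\right) - 4}{9} = \frac{\left(- o + 0\right) - 4}{9} = \frac{- o - 4}{9} = \frac{-4 - o}{9} = - \frac{4}{9} - \frac{o}{9}$)
$30 \cdot 8 c{\left(5,2 \right)} \left(-5\right) L = 30 \cdot 8 \left(- \frac{4}{9} - \frac{5}{9}\right) \left(-5\right) \left(-1\right) = 240 \left(- \frac{4}{9} - \frac{5}{9}\right) \left(-5\right) \left(-1\right) = 240 \left(-1\right) \left(-5\right) \left(-1\right) = 240 \cdot 5 \left(-1\right) = 240 \left(-5\right) = -1200$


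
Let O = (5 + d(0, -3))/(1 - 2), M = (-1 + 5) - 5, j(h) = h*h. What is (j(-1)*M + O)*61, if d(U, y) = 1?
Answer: -427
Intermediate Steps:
j(h) = h²
M = -1 (M = 4 - 5 = -1)
O = -6 (O = (5 + 1)/(1 - 2) = 6/(-1) = 6*(-1) = -6)
(j(-1)*M + O)*61 = ((-1)²*(-1) - 6)*61 = (1*(-1) - 6)*61 = (-1 - 6)*61 = -7*61 = -427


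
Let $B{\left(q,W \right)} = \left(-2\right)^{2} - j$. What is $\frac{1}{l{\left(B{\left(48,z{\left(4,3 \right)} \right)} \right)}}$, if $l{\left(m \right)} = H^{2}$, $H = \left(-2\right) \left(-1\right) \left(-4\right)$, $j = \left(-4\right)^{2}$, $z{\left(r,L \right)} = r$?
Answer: $\frac{1}{64} \approx 0.015625$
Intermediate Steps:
$j = 16$
$H = -8$ ($H = 2 \left(-4\right) = -8$)
$B{\left(q,W \right)} = -12$ ($B{\left(q,W \right)} = \left(-2\right)^{2} - 16 = 4 - 16 = -12$)
$l{\left(m \right)} = 64$ ($l{\left(m \right)} = \left(-8\right)^{2} = 64$)
$\frac{1}{l{\left(B{\left(48,z{\left(4,3 \right)} \right)} \right)}} = \frac{1}{64}$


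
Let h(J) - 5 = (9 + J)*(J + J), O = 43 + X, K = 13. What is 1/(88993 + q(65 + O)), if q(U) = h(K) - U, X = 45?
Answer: 1/89417 ≈ 1.1184e-5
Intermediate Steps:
O = 88 (O = 43 + 45 = 88)
h(J) = 5 + 2*J*(9 + J) (h(J) = 5 + (9 + J)*(J + J) = 5 + (9 + J)*(2*J) = 5 + 2*J*(9 + J))
q(U) = 577 - U (q(U) = (5 + 2*13² + 18*13) - U = (5 + 2*169 + 234) - U = (5 + 338 + 234) - U = 577 - U)
1/(88993 + q(65 + O)) = 1/(88993 + (577 - (65 + 88))) = 1/(88993 + (577 - 1*153)) = 1/(88993 + (577 - 153)) = 1/(88993 + 424) = 1/89417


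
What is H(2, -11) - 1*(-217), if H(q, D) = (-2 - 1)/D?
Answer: 2390/11 ≈ 217.27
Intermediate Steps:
H(q, D) = -3/D
H(2, -11) - 1*(-217) = -3/(-11) - 1*(-217) = -3*(-1/11) + 217 = 3/11 + 217 = 2390/11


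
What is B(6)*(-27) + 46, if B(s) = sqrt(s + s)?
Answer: 46 - 54*sqrt(3) ≈ -47.531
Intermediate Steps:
B(s) = sqrt(2)*sqrt(s) (B(s) = sqrt(2*s) = sqrt(2)*sqrt(s))
B(6)*(-27) + 46 = (sqrt(2)*sqrt(6))*(-27) + 46 = (2*sqrt(3))*(-27) + 46 = -54*sqrt(3) + 46 = 46 - 54*sqrt(3)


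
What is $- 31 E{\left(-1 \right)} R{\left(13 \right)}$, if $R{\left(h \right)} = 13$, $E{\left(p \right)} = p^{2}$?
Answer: $-403$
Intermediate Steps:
$- 31 E{\left(-1 \right)} R{\left(13 \right)} = - 31 \left(-1\right)^{2} \cdot 13 = \left(-31\right) 1 \cdot 13 = \left(-31\right) 13 = -403$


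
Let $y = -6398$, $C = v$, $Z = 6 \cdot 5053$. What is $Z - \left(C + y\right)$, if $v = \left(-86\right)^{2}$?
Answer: $29320$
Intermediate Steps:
$Z = 30318$
$v = 7396$
$C = 7396$
$Z - \left(C + y\right) = 30318 - \left(7396 - 6398\right) = 30318 - 998 = 29320$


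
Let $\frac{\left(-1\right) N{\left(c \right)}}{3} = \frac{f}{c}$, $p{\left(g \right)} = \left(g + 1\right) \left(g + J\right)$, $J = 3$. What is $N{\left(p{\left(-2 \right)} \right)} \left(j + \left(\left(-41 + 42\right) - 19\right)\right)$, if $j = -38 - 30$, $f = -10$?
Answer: $2580$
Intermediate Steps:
$p{\left(g \right)} = \left(1 + g\right) \left(3 + g\right)$ ($p{\left(g \right)} = \left(g + 1\right) \left(g + 3\right) = \left(1 + g\right) \left(3 + g\right)$)
$j = -68$
$N{\left(c \right)} = \frac{30}{c}$ ($N{\left(c \right)} = - 3 \left(- \frac{10}{c}\right) = \frac{30}{c}$)
$N{\left(p{\left(-2 \right)} \right)} \left(j + \left(\left(-41 + 42\right) - 19\right)\right) = \frac{30}{3 + \left(-2\right)^{2} + 4 \left(-2\right)} \left(-68 + \left(\left(-41 + 42\right) - 19\right)\right) = \frac{30}{3 + 4 - 8} \left(-68 + \left(1 - 19\right)\right) = \frac{30}{-1} \left(-68 - 18\right) = 30 \left(-1\right) \left(-86\right) = \left(-30\right) \left(-86\right) = 2580$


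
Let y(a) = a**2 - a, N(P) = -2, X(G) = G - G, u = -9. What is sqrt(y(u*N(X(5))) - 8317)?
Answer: I*sqrt(8011) ≈ 89.504*I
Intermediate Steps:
X(G) = 0
sqrt(y(u*N(X(5))) - 8317) = sqrt((-9*(-2))*(-1 - 9*(-2)) - 8317) = sqrt(18*(-1 + 18) - 8317) = sqrt(18*17 - 8317) = sqrt(306 - 8317) = sqrt(-8011) = I*sqrt(8011)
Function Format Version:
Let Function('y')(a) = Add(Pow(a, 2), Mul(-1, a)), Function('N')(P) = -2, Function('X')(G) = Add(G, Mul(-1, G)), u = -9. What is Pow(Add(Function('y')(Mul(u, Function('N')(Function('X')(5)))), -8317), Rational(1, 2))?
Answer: Mul(I, Pow(8011, Rational(1, 2))) ≈ Mul(89.504, I)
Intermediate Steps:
Function('X')(G) = 0
Pow(Add(Function('y')(Mul(u, Function('N')(Function('X')(5)))), -8317), Rational(1, 2)) = Pow(Add(Mul(Mul(-9, -2), Add(-1, Mul(-9, -2))), -8317), Rational(1, 2)) = Pow(Add(Mul(18, Add(-1, 18)), -8317), Rational(1, 2)) = Pow(Add(Mul(18, 17), -8317), Rational(1, 2)) = Pow(Add(306, -8317), Rational(1, 2)) = Pow(-8011, Rational(1, 2)) = Mul(I, Pow(8011, Rational(1, 2)))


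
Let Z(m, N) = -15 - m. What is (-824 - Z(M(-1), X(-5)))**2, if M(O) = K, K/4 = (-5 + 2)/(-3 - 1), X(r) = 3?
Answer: 649636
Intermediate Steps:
K = 3 (K = 4*((-5 + 2)/(-3 - 1)) = 4*(-3/(-4)) = 4*(-3*(-1/4)) = 4*(3/4) = 3)
M(O) = 3
(-824 - Z(M(-1), X(-5)))**2 = (-824 - (-15 - 1*3))**2 = (-824 - (-15 - 3))**2 = (-824 - 1*(-18))**2 = (-824 + 18)**2 = (-806)**2 = 649636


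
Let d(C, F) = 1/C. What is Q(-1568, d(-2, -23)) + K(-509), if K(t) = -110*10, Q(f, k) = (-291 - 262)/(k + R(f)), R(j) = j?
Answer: -3449594/3137 ≈ -1099.6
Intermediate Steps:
Q(f, k) = -553/(f + k) (Q(f, k) = (-291 - 262)/(k + f) = -553/(f + k))
K(t) = -1100
Q(-1568, d(-2, -23)) + K(-509) = -553/(-1568 + 1/(-2)) - 1100 = -553/(-1568 - 1/2) - 1100 = -553/(-3137/2) - 1100 = -553*(-2/3137) - 1100 = 1106/3137 - 1100 = -3449594/3137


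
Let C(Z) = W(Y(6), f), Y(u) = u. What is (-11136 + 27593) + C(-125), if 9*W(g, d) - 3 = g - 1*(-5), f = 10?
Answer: 148127/9 ≈ 16459.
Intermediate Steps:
W(g, d) = 8/9 + g/9 (W(g, d) = 1/3 + (g - 1*(-5))/9 = 1/3 + (g + 5)/9 = 1/3 + (5 + g)/9 = 1/3 + (5/9 + g/9) = 8/9 + g/9)
C(Z) = 14/9 (C(Z) = 8/9 + (1/9)*6 = 8/9 + 2/3 = 14/9)
(-11136 + 27593) + C(-125) = (-11136 + 27593) + 14/9 = 16457 + 14/9 = 148127/9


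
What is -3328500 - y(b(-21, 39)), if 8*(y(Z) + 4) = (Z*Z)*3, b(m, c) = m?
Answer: -26629291/8 ≈ -3.3287e+6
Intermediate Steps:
y(Z) = -4 + 3*Z²/8 (y(Z) = -4 + ((Z*Z)*3)/8 = -4 + (Z²*3)/8 = -4 + (3*Z²)/8 = -4 + 3*Z²/8)
-3328500 - y(b(-21, 39)) = -3328500 - (-4 + (3/8)*(-21)²) = -3328500 - (-4 + (3/8)*441) = -3328500 - (-4 + 1323/8) = -3328500 - 1*1291/8 = -3328500 - 1291/8 = -26629291/8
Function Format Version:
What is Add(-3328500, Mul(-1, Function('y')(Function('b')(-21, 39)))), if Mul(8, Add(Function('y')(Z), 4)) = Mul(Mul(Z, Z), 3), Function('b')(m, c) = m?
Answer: Rational(-26629291, 8) ≈ -3.3287e+6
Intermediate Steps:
Function('y')(Z) = Add(-4, Mul(Rational(3, 8), Pow(Z, 2))) (Function('y')(Z) = Add(-4, Mul(Rational(1, 8), Mul(Mul(Z, Z), 3))) = Add(-4, Mul(Rational(1, 8), Mul(Pow(Z, 2), 3))) = Add(-4, Mul(Rational(1, 8), Mul(3, Pow(Z, 2)))) = Add(-4, Mul(Rational(3, 8), Pow(Z, 2))))
Add(-3328500, Mul(-1, Function('y')(Function('b')(-21, 39)))) = Add(-3328500, Mul(-1, Add(-4, Mul(Rational(3, 8), Pow(-21, 2))))) = Add(-3328500, Mul(-1, Add(-4, Mul(Rational(3, 8), 441)))) = Add(-3328500, Mul(-1, Add(-4, Rational(1323, 8)))) = Add(-3328500, Mul(-1, Rational(1291, 8))) = Add(-3328500, Rational(-1291, 8)) = Rational(-26629291, 8)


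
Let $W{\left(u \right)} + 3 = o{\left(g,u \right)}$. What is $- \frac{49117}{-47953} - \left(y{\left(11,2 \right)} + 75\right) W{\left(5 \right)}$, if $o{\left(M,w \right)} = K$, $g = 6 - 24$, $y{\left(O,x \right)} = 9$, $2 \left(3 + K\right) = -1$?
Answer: $\frac{26231455}{47953} \approx 547.02$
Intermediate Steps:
$K = - \frac{7}{2}$ ($K = -3 + \frac{1}{2} \left(-1\right) = -3 - \frac{1}{2} = - \frac{7}{2} \approx -3.5$)
$g = -18$ ($g = 6 - 24 = -18$)
$o{\left(M,w \right)} = - \frac{7}{2}$
$W{\left(u \right)} = - \frac{13}{2}$ ($W{\left(u \right)} = -3 - \frac{7}{2} = - \frac{13}{2}$)
$- \frac{49117}{-47953} - \left(y{\left(11,2 \right)} + 75\right) W{\left(5 \right)} = - \frac{49117}{-47953} - \left(9 + 75\right) \left(- \frac{13}{2}\right) = \left(-49117\right) \left(- \frac{1}{47953}\right) - 84 \left(- \frac{13}{2}\right) = \frac{49117}{47953} - -546 = \frac{49117}{47953} + 546 = \frac{26231455}{47953}$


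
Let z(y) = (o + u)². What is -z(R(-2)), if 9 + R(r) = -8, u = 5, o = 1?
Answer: -36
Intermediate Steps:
R(r) = -17 (R(r) = -9 - 8 = -17)
z(y) = 36 (z(y) = (1 + 5)² = 6² = 36)
-z(R(-2)) = -1*36 = -36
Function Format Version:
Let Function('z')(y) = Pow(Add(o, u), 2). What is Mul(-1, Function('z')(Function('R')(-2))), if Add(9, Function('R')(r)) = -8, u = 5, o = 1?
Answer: -36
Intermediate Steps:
Function('R')(r) = -17 (Function('R')(r) = Add(-9, -8) = -17)
Function('z')(y) = 36 (Function('z')(y) = Pow(Add(1, 5), 2) = Pow(6, 2) = 36)
Mul(-1, Function('z')(Function('R')(-2))) = Mul(-1, 36) = -36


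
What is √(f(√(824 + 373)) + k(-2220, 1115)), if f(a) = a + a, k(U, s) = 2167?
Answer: √(2167 + 6*√133) ≈ 47.288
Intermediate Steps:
f(a) = 2*a
√(f(√(824 + 373)) + k(-2220, 1115)) = √(2*√(824 + 373) + 2167) = √(2*√1197 + 2167) = √(2*(3*√133) + 2167) = √(6*√133 + 2167) = √(2167 + 6*√133)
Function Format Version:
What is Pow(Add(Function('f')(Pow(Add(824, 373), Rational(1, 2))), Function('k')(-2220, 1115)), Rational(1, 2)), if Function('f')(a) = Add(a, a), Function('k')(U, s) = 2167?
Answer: Pow(Add(2167, Mul(6, Pow(133, Rational(1, 2)))), Rational(1, 2)) ≈ 47.288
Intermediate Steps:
Function('f')(a) = Mul(2, a)
Pow(Add(Function('f')(Pow(Add(824, 373), Rational(1, 2))), Function('k')(-2220, 1115)), Rational(1, 2)) = Pow(Add(Mul(2, Pow(Add(824, 373), Rational(1, 2))), 2167), Rational(1, 2)) = Pow(Add(Mul(2, Pow(1197, Rational(1, 2))), 2167), Rational(1, 2)) = Pow(Add(Mul(2, Mul(3, Pow(133, Rational(1, 2)))), 2167), Rational(1, 2)) = Pow(Add(Mul(6, Pow(133, Rational(1, 2))), 2167), Rational(1, 2)) = Pow(Add(2167, Mul(6, Pow(133, Rational(1, 2)))), Rational(1, 2))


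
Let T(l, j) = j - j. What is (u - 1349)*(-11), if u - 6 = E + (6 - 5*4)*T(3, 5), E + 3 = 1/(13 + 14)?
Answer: 399751/27 ≈ 14806.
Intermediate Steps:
E = -80/27 (E = -3 + 1/(13 + 14) = -3 + 1/27 = -80/27 ≈ -2.9630)
T(l, j) = 0
u = 82/27 (u = 6 + (-80/27 + (6 - 5*4)*0) = 6 + (-80/27 + (6 - 20)*0) = 6 + (-80/27 - 14*0) = 6 + (-80/27 + 0) = 6 - 80/27 = 82/27 ≈ 3.0370)
(u - 1349)*(-11) = (82/27 - 1349)*(-11) = -36341/27*(-11) = 399751/27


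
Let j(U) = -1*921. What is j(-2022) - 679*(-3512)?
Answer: 2383727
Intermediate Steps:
j(U) = -921
j(-2022) - 679*(-3512) = -921 - 679*(-3512) = -921 + 2384648 = 2383727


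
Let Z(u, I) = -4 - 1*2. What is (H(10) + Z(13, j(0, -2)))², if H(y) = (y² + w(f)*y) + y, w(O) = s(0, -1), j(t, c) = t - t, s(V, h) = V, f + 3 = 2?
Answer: 10816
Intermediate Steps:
f = -1 (f = -3 + 2 = -1)
j(t, c) = 0
w(O) = 0
H(y) = y + y² (H(y) = (y² + 0*y) + y = (y² + 0) + y = y² + y = y + y²)
Z(u, I) = -6 (Z(u, I) = -4 - 2 = -6)
(H(10) + Z(13, j(0, -2)))² = (10*(1 + 10) - 6)² = (10*11 - 6)² = (110 - 6)² = 104² = 10816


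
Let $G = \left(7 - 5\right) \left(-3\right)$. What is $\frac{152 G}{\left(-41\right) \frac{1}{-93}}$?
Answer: $- \frac{84816}{41} \approx -2068.7$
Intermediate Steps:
$G = -6$ ($G = 2 \left(-3\right) = -6$)
$\frac{152 G}{\left(-41\right) \frac{1}{-93}} = \frac{152 \left(-6\right)}{\left(-41\right) \frac{1}{-93}} = - \frac{912}{\left(-41\right) \left(- \frac{1}{93}\right)} = - \frac{912}{\frac{41}{93}} = \left(-912\right) \frac{93}{41} = - \frac{84816}{41}$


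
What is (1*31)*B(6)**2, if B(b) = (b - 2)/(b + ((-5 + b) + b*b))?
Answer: 496/1849 ≈ 0.26825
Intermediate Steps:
B(b) = (-2 + b)/(-5 + b**2 + 2*b) (B(b) = (-2 + b)/(b + ((-5 + b) + b**2)) = (-2 + b)/(b + (-5 + b + b**2)) = (-2 + b)/(-5 + b**2 + 2*b))
(1*31)*B(6)**2 = (1*31)*((-2 + 6)/(-5 + 6**2 + 2*6))**2 = 31*(4/(-5 + 36 + 12))**2 = 31*(4/43)**2 = 31*(16/1849) = 496/1849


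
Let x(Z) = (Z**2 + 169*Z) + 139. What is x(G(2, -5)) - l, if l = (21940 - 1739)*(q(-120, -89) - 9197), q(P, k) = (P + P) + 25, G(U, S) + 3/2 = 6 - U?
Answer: 760529519/4 ≈ 1.9013e+8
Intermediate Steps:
G(U, S) = 9/2 - U (G(U, S) = -3/2 + (6 - U) = 9/2 - U)
q(P, k) = 25 + 2*P (q(P, k) = 2*P + 25 = 25 + 2*P)
x(Z) = 139 + Z**2 + 169*Z
l = -190131812 (l = (21940 - 1739)*((25 + 2*(-120)) - 9197) = 20201*((25 - 240) - 9197) = 20201*(-215 - 9197) = 20201*(-9412) = -190131812)
x(G(2, -5)) - l = (139 + (9/2 - 1*2)**2 + 169*(9/2 - 1*2)) - 1*(-190131812) = (139 + (9/2 - 2)**2 + 169*(9/2 - 2)) + 190131812 = (139 + (5/2)**2 + 169*(5/2)) + 190131812 = (139 + 25/4 + 845/2) + 190131812 = 2271/4 + 190131812 = 760529519/4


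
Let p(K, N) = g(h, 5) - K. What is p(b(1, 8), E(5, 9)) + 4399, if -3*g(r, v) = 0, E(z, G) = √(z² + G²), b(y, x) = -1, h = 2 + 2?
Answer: 4400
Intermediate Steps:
h = 4
E(z, G) = √(G² + z²)
g(r, v) = 0 (g(r, v) = -⅓*0 = 0)
p(K, N) = -K (p(K, N) = 0 - K = -K)
p(b(1, 8), E(5, 9)) + 4399 = -1*(-1) + 4399 = 1 + 4399 = 4400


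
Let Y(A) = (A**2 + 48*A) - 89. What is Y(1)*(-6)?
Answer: 240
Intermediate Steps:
Y(A) = -89 + A**2 + 48*A
Y(1)*(-6) = (-89 + 1**2 + 48*1)*(-6) = (-89 + 1 + 48)*(-6) = -40*(-6) = 240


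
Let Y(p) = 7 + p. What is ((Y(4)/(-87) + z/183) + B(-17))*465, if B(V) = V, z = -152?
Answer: -14771190/1769 ≈ -8350.0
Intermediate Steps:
((Y(4)/(-87) + z/183) + B(-17))*465 = (((7 + 4)/(-87) - 152/183) - 17)*465 = ((11*(-1/87) - 152*1/183) - 17)*465 = ((-11/87 - 152/183) - 17)*465 = (-1693/1769 - 17)*465 = -31766/1769*465 = -14771190/1769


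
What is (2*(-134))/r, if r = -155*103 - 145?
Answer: 134/8055 ≈ 0.016636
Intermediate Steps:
r = -16110 (r = -15965 - 145 = -16110)
(2*(-134))/r = (2*(-134))/(-16110) = -268*(-1/16110) = 134/8055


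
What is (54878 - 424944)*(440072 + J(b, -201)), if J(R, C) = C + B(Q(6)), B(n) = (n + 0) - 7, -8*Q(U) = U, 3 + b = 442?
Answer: -325556866949/2 ≈ -1.6278e+11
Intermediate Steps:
b = 439 (b = -3 + 442 = 439)
Q(U) = -U/8
B(n) = -7 + n (B(n) = n - 7 = -7 + n)
J(R, C) = -31/4 + C (J(R, C) = C + (-7 - 1/8*6) = C + (-7 - 3/4) = C - 31/4 = -31/4 + C)
(54878 - 424944)*(440072 + J(b, -201)) = (54878 - 424944)*(440072 + (-31/4 - 201)) = -370066*(440072 - 835/4) = -370066*1759453/4 = -325556866949/2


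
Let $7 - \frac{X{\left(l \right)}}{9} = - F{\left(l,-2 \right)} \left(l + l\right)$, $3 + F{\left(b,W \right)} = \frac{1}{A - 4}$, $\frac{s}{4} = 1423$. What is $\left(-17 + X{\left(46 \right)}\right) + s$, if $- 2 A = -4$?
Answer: $2840$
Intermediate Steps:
$s = 5692$ ($s = 4 \cdot 1423 = 5692$)
$A = 2$ ($A = \left(- \frac{1}{2}\right) \left(-4\right) = 2$)
$F{\left(b,W \right)} = - \frac{7}{2}$ ($F{\left(b,W \right)} = -3 + \frac{1}{2 - 4} = -3 + \frac{1}{-2} = -3 - \frac{1}{2} = - \frac{7}{2}$)
$X{\left(l \right)} = 63 - 63 l$ ($X{\left(l \right)} = 63 - 9 \left(- \frac{\left(-7\right) \left(l + l\right)}{2}\right) = 63 - 9 \left(- \frac{\left(-7\right) 2 l}{2}\right) = 63 - 9 \left(- \left(-7\right) l\right) = 63 - 9 \cdot 7 l = 63 - 63 l$)
$\left(-17 + X{\left(46 \right)}\right) + s = \left(-17 + \left(63 - 2898\right)\right) + 5692 = \left(-17 - 2835\right) + 5692 = -2852 + 5692 = 2840$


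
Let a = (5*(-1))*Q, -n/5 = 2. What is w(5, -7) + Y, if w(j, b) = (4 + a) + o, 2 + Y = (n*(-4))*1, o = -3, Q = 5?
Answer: 14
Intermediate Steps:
n = -10 (n = -5*2 = -10)
Y = 38 (Y = -2 - 10*(-4)*1 = -2 + 40*1 = -2 + 40 = 38)
a = -25 (a = (5*(-1))*5 = -5*5 = -25)
w(j, b) = -24 (w(j, b) = (4 - 25) - 3 = -21 - 3 = -24)
w(5, -7) + Y = -24 + 38 = 14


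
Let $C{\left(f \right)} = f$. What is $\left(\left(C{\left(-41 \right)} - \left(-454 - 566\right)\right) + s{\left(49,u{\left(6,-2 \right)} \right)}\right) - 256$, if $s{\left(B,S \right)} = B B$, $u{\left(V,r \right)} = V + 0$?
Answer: $3124$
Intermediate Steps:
$u{\left(V,r \right)} = V$
$s{\left(B,S \right)} = B^{2}$
$\left(\left(C{\left(-41 \right)} - \left(-454 - 566\right)\right) + s{\left(49,u{\left(6,-2 \right)} \right)}\right) - 256 = \left(\left(-41 - \left(-454 - 566\right)\right) + 49^{2}\right) - 256 = \left(\left(-41 - \left(-454 - 566\right)\right) + 2401\right) - 256 = \left(\left(-41 - -1020\right) + 2401\right) - 256 = \left(\left(-41 + 1020\right) + 2401\right) - 256 = \left(979 + 2401\right) - 256 = 3380 - 256 = 3124$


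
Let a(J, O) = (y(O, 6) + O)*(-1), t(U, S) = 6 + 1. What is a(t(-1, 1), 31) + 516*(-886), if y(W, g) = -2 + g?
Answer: -457211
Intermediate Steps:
t(U, S) = 7
a(J, O) = -4 - O (a(J, O) = ((-2 + 6) + O)*(-1) = (4 + O)*(-1) = -4 - O)
a(t(-1, 1), 31) + 516*(-886) = (-4 - 1*31) + 516*(-886) = (-4 - 31) - 457176 = -35 - 457176 = -457211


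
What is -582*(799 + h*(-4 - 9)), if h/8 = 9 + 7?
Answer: 503430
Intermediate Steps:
h = 128 (h = 8*(9 + 7) = 8*16 = 128)
-582*(799 + h*(-4 - 9)) = -582*(799 + 128*(-4 - 9)) = -582*(799 + 128*(-13)) = -582*(799 - 1664) = -582*(-865) = 503430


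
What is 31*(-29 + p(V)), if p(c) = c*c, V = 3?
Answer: -620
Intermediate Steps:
p(c) = c**2
31*(-29 + p(V)) = 31*(-29 + 3**2) = 31*(-29 + 9) = 31*(-20) = -620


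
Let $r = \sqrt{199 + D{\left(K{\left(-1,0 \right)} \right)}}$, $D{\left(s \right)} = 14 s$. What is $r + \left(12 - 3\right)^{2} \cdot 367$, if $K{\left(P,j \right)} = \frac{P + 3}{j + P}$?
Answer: $29727 + 3 \sqrt{19} \approx 29740.0$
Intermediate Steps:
$K{\left(P,j \right)} = \frac{3 + P}{P + j}$
$r = 3 \sqrt{19}$ ($r = \sqrt{199 + 14 \frac{3 - 1}{-1 + 0}} = \sqrt{199 + 14 \frac{1}{-1} \cdot 2} = \sqrt{199 + 14 \left(\left(-1\right) 2\right)} = \sqrt{199 + 14 \left(-2\right)} = \sqrt{199 - 28} = \sqrt{171} = 3 \sqrt{19} \approx 13.077$)
$r + \left(12 - 3\right)^{2} \cdot 367 = 3 \sqrt{19} + \left(12 - 3\right)^{2} \cdot 367 = 3 \sqrt{19} + 9^{2} \cdot 367 = 3 \sqrt{19} + 81 \cdot 367 = 3 \sqrt{19} + 29727 = 29727 + 3 \sqrt{19}$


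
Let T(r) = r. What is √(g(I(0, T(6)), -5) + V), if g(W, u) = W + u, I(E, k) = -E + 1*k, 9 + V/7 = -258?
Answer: 2*I*√467 ≈ 43.22*I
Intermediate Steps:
V = -1869 (V = -63 + 7*(-258) = -63 - 1806 = -1869)
I(E, k) = k - E (I(E, k) = -E + k = k - E)
√(g(I(0, T(6)), -5) + V) = √(((6 - 1*0) - 5) - 1869) = √(((6 + 0) - 5) - 1869) = √((6 - 5) - 1869) = √(1 - 1869) = √(-1868) = 2*I*√467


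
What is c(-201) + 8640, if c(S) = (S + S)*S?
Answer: 89442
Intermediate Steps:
c(S) = 2*S**2 (c(S) = (2*S)*S = 2*S**2)
c(-201) + 8640 = 2*(-201)**2 + 8640 = 2*40401 + 8640 = 80802 + 8640 = 89442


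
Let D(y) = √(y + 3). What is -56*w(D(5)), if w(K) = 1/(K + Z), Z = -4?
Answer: 28 + 14*√2 ≈ 47.799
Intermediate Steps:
D(y) = √(3 + y)
w(K) = 1/(-4 + K) (w(K) = 1/(K - 4) = 1/(-4 + K))
-56*w(D(5)) = -56/(-4 + √(3 + 5)) = -56/(-4 + √8) = -56/(-4 + 2*√2)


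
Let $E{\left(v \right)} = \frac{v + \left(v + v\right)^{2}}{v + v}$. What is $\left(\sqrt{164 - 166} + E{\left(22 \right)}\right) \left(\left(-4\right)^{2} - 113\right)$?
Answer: $- \frac{8633}{2} - 97 i \sqrt{2} \approx -4316.5 - 137.18 i$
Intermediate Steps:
$E{\left(v \right)} = \frac{v + 4 v^{2}}{2 v}$ ($E{\left(v \right)} = \frac{v + \left(2 v\right)^{2}}{2 v} = \left(v + 4 v^{2}\right) \frac{1}{2 v} = \frac{v + 4 v^{2}}{2 v}$)
$\left(\sqrt{164 - 166} + E{\left(22 \right)}\right) \left(\left(-4\right)^{2} - 113\right) = \left(\sqrt{164 - 166} + \left(\frac{1}{2} + 2 \cdot 22\right)\right) \left(\left(-4\right)^{2} - 113\right) = \left(\sqrt{-2} + \left(\frac{1}{2} + 44\right)\right) \left(16 - 113\right) = \left(i \sqrt{2} + \frac{89}{2}\right) \left(16 - 113\right) = \left(\frac{89}{2} + i \sqrt{2}\right) \left(-97\right) = - \frac{8633}{2} - 97 i \sqrt{2}$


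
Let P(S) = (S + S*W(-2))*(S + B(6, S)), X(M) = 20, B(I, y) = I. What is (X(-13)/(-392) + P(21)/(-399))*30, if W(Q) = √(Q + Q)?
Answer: -41115/931 - 1620*I/19 ≈ -44.162 - 85.263*I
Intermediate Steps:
W(Q) = √2*√Q (W(Q) = √(2*Q) = √2*√Q)
P(S) = (6 + S)*(S + 2*I*S) (P(S) = (S + S*(√2*√(-2)))*(S + 6) = (S + S*(√2*(I*√2)))*(6 + S) = (S + S*(2*I))*(6 + S) = (S + 2*I*S)*(6 + S) = (6 + S)*(S + 2*I*S))
(X(-13)/(-392) + P(21)/(-399))*30 = (20/(-392) + (21*(1 + 2*I)*(6 + 21))/(-399))*30 = (20*(-1/392) + (21*(1 + 2*I)*27)*(-1/399))*30 = (-5/98 + (567 + 1134*I)*(-1/399))*30 = (-5/98 + (-27/19 - 54*I/19))*30 = (-2741/1862 - 54*I/19)*30 = -41115/931 - 1620*I/19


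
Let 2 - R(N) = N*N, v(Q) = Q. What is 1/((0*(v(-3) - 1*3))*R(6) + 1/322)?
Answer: 322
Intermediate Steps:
R(N) = 2 - N**2 (R(N) = 2 - N*N = 2 - N**2)
1/((0*(v(-3) - 1*3))*R(6) + 1/322) = 1/((0*(-3 - 1*3))*(2 - 1*6**2) + 1/322) = 1/((0*(-3 - 3))*(2 - 1*36) + 1/322) = 1/((0*(-6))*(2 - 36) + 1/322) = 1/(0*(-34) + 1/322) = 1/(0 + 1/322) = 1/(1/322) = 322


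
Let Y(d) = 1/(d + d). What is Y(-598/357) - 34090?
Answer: -40771997/1196 ≈ -34090.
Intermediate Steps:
Y(d) = 1/(2*d)
Y(-598/357) - 34090 = 1/(2*((-598/357))) - 34090 = 1/(2*((-598*1/357))) - 34090 = 1/(2*(-598/357)) - 34090 = (½)*(-357/598) - 34090 = -357/1196 - 34090 = -40771997/1196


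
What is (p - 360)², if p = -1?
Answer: 130321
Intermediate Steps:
(p - 360)² = (-1 - 360)² = (-361)² = 130321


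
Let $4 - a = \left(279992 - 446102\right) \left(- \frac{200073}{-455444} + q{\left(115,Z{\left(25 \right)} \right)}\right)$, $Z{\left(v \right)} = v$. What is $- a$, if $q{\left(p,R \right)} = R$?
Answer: $- \frac{962290509403}{227722} \approx -4.2257 \cdot 10^{6}$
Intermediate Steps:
$a = \frac{962290509403}{227722}$ ($a = 4 - \left(279992 - 446102\right) \left(- \frac{200073}{-455444} + 25\right) = 4 - - 166110 \left(\left(-200073\right) \left(- \frac{1}{455444}\right) + 25\right) = 4 - - 166110 \left(\frac{200073}{455444} + 25\right) = 4 - \left(-166110\right) \frac{11586173}{455444} = 4 - - \frac{962289598515}{227722} = 4 + \frac{962289598515}{227722} = \frac{962290509403}{227722} \approx 4.2257 \cdot 10^{6}$)
$- a = \left(-1\right) \frac{962290509403}{227722} = - \frac{962290509403}{227722}$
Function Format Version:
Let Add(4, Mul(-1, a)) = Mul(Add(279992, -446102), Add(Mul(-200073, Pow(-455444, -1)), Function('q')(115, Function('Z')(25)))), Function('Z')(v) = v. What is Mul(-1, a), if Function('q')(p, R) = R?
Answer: Rational(-962290509403, 227722) ≈ -4.2257e+6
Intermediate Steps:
a = Rational(962290509403, 227722) (a = Add(4, Mul(-1, Mul(Add(279992, -446102), Add(Mul(-200073, Pow(-455444, -1)), 25)))) = Add(4, Mul(-1, Mul(-166110, Add(Mul(-200073, Rational(-1, 455444)), 25)))) = Add(4, Mul(-1, Mul(-166110, Add(Rational(200073, 455444), 25)))) = Add(4, Mul(-1, Mul(-166110, Rational(11586173, 455444)))) = Add(4, Mul(-1, Rational(-962289598515, 227722))) = Add(4, Rational(962289598515, 227722)) = Rational(962290509403, 227722) ≈ 4.2257e+6)
Mul(-1, a) = Mul(-1, Rational(962290509403, 227722)) = Rational(-962290509403, 227722)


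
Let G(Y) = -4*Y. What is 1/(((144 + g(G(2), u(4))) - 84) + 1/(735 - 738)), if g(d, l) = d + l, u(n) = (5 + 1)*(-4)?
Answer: 3/83 ≈ 0.036145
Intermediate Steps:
u(n) = -24 (u(n) = 6*(-4) = -24)
1/(((144 + g(G(2), u(4))) - 84) + 1/(735 - 738)) = 1/(((144 + (-4*2 - 24)) - 84) + 1/(735 - 738)) = 1/(((144 + (-8 - 24)) - 84) + 1/(-3)) = 1/(((144 - 32) - 84) - ⅓) = 1/((112 - 84) - ⅓) = 1/(28 - ⅓) = 1/(83/3) = 3/83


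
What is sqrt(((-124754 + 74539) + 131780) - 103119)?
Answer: I*sqrt(21554) ≈ 146.81*I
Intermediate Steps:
sqrt(((-124754 + 74539) + 131780) - 103119) = sqrt((-50215 + 131780) - 103119) = sqrt(81565 - 103119) = sqrt(-21554) = I*sqrt(21554)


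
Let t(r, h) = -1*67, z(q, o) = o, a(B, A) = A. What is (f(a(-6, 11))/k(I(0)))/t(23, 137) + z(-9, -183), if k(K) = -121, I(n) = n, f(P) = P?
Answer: -134870/737 ≈ -183.00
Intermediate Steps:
t(r, h) = -67
(f(a(-6, 11))/k(I(0)))/t(23, 137) + z(-9, -183) = (11/(-121))/(-67) - 183 = (11*(-1/121))*(-1/67) - 183 = -1/11*(-1/67) - 183 = 1/737 - 183 = -134870/737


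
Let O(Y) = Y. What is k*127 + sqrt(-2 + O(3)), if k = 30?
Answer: 3811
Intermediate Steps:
k*127 + sqrt(-2 + O(3)) = 30*127 + sqrt(-2 + 3) = 3810 + sqrt(1) = 3810 + 1 = 3811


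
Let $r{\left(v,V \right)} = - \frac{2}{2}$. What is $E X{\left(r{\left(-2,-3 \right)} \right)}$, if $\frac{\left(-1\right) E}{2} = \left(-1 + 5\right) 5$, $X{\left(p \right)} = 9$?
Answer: $-360$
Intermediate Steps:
$r{\left(v,V \right)} = -1$ ($r{\left(v,V \right)} = \left(-2\right) \frac{1}{2} = -1$)
$E = -40$ ($E = - 2 \left(-1 + 5\right) 5 = - 2 \cdot 4 \cdot 5 = \left(-2\right) 20 = -40$)
$E X{\left(r{\left(-2,-3 \right)} \right)} = \left(-40\right) 9 = -360$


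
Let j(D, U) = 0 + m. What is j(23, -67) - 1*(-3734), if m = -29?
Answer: 3705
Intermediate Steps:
j(D, U) = -29 (j(D, U) = 0 - 29 = -29)
j(23, -67) - 1*(-3734) = -29 - 1*(-3734) = -29 + 3734 = 3705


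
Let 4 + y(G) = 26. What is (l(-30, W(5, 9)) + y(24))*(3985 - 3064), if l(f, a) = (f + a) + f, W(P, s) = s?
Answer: -26709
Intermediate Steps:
l(f, a) = a + 2*f (l(f, a) = (a + f) + f = a + 2*f)
y(G) = 22 (y(G) = -4 + 26 = 22)
(l(-30, W(5, 9)) + y(24))*(3985 - 3064) = ((9 + 2*(-30)) + 22)*(3985 - 3064) = ((9 - 60) + 22)*921 = (-51 + 22)*921 = -29*921 = -26709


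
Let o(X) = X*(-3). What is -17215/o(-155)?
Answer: -3443/93 ≈ -37.021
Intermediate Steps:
o(X) = -3*X
-17215/o(-155) = -17215/((-3*(-155))) = -17215/465 = -17215*1/465 = -3443/93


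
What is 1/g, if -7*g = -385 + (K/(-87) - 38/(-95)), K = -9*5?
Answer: 145/7956 ≈ 0.018225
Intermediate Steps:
K = -45
g = 7956/145 (g = -(-385 + (-45/(-87) - 38/(-95)))/7 = -(-385 + (-45*(-1/87) - 38*(-1/95)))/7 = -(-385 + (15/29 + ⅖))/7 = -(-385 + 133/145)/7 = -⅐*(-55692/145) = 7956/145 ≈ 54.869)
1/g = 1/(7956/145) = 145/7956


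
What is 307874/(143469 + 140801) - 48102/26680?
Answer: -38999123/54173740 ≈ -0.71989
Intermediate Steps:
307874/(143469 + 140801) - 48102/26680 = 307874/284270 - 48102*1/26680 = 307874*(1/284270) - 24051/13340 = 21991/20305 - 24051/13340 = -38999123/54173740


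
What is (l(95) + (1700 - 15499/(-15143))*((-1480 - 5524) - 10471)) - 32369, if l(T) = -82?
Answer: -450622923018/15143 ≈ -2.9758e+7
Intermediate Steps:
(l(95) + (1700 - 15499/(-15143))*((-1480 - 5524) - 10471)) - 32369 = (-82 + (1700 - 15499/(-15143))*((-1480 - 5524) - 10471)) - 32369 = (-82 + (1700 - 15499*(-1/15143))*(-7004 - 10471)) - 32369 = (-82 + (1700 + 15499/15143)*(-17475)) - 32369 = (-82 + (25758599/15143)*(-17475)) - 32369 = (-82 - 450131517525/15143) - 32369 = -450132759251/15143 - 32369 = -450622923018/15143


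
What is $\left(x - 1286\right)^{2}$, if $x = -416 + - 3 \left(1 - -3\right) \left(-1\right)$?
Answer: $2856100$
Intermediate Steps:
$x = -404$ ($x = -416 + - 3 \left(1 + 3\right) \left(-1\right) = -416 + \left(-3\right) 4 \left(-1\right) = -416 - -12 = -416 + 12 = -404$)
$\left(x - 1286\right)^{2} = \left(-404 - 1286\right)^{2} = \left(-1690\right)^{2} = 2856100$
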